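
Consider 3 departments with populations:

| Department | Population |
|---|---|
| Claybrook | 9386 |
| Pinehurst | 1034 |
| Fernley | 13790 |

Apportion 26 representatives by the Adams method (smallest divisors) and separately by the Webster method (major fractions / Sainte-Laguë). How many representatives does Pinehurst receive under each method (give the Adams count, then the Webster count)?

2 and 1

Adams: Claybrook 10, Pinehurst 2, Fernley 14.
Webster: Claybrook 10, Pinehurst 1, Fernley 15.
Pinehurst gets 2 under Adams and 1 under Webster.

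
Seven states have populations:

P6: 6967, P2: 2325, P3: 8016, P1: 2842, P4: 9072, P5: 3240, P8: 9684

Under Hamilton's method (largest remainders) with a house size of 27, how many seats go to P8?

6

The standard divisor is 42146/27 ≈ 1560.963.
Standard quotas: P6 4.4633, P2 1.4895, P3 5.1353, P1 1.8207, P4 5.8118, P5 2.0756, P8 6.2039.
Lower quotas: P6 4, P2 1, P3 5, P1 1, P4 5, P5 2, P8 6 (sum 24, leaving 3 seats).
Remainders in descending order: P1 0.8207, P4 0.8118, P2 0.4895, P6 0.4633, P8 0.2039, P3 0.1353, P5 0.0756.
Largest remainders: P1, P4, P2 receive the extra seats.
P8 receives 6.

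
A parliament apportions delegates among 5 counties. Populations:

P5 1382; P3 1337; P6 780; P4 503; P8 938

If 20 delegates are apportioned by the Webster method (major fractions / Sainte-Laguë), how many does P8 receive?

Standard divisor 4940/20 ≈ 247; standard quotas: P5 5.595, P3 5.413, P6 3.158, P4 2.036, P8 3.798.
Rounding to the nearest integer gives P5 6, P3 5, P6 3, P4 2, P8 4 — total 20, matching the house size, so no adjustment is needed.
P8 receives 4.

4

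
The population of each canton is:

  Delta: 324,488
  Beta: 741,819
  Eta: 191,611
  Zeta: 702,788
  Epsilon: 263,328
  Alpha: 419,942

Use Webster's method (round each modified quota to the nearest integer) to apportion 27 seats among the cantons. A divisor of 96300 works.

With modified divisor 96300: modified quotas Delta 3.370, Beta 7.703, Eta 1.990, Zeta 7.298, Epsilon 2.734, Alpha 4.361.
Rounding to the nearest integer: Delta 3, Beta 8, Eta 2, Zeta 7, Epsilon 3, Alpha 4 (total 27).

Delta 3, Beta 8, Eta 2, Zeta 7, Epsilon 3, Alpha 4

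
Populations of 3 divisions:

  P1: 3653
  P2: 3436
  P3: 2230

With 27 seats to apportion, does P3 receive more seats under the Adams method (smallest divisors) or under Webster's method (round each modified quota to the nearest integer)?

Adams

Adams: P1 10, P2 10, P3 7.
Webster: P1 11, P2 10, P3 6.
P3 gets 7 under Adams and 6 under Webster.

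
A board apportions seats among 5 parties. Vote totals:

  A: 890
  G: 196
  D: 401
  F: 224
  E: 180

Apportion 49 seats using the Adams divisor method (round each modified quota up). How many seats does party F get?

Standard divisor 1891/49 ≈ 38.592; standard quotas: A 23.062, G 5.079, D 10.391, F 5.804, E 4.664.
Rounding up gives 24, 6, 11, 6, 5 = 52 seats, so the divisor must be adjusted.
With modified divisor 40.3: modified quotas A 22.084, G 4.864, D 9.950, F 5.558, E 4.467.
Rounding up: A 23, G 5, D 10, F 6, E 5 (total 49).
F receives 6.

6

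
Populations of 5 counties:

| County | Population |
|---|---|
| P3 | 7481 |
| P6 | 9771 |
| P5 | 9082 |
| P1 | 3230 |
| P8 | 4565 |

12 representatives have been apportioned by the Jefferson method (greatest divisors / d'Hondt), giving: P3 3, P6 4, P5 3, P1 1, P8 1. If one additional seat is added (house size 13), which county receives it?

Priority for the next seat is population ÷ (current seats + 1).
Priorities: P3 1870.250, P6 1954.200, P5 2270.500, P1 1615.000, P8 2282.500.
Highest priority: P8.

P8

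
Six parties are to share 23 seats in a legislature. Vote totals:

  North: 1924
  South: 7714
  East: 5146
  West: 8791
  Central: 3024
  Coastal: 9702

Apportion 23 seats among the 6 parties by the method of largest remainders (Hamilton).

North 1, South 5, East 3, West 6, Central 2, Coastal 6

Standard divisor: 36301 ÷ 23 ≈ 1578.304.
Standard quotas: North 1.2190, South 4.8875, East 3.2605, West 5.5699, Central 1.9160, Coastal 6.1471.
Lower quotas: North 1, South 4, East 3, West 5, Central 1, Coastal 6 (sum 20, leaving 3 seats).
Remainders in descending order: Central 0.9160, South 0.8875, West 0.5699, East 0.2605, North 0.2190, Coastal 0.1471.
The surplus seats go to Central, South, West.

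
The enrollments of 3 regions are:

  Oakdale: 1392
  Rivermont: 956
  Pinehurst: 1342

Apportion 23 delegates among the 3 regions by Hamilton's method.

The standard divisor is 3690/23 ≈ 160.435.
Standard quotas: Oakdale 8.676, Rivermont 5.959, Pinehurst 8.365.
Lower quotas: Oakdale 8, Rivermont 5, Pinehurst 8 (sum 21, leaving 2 seats).
Remainders in descending order: Rivermont 0.959, Oakdale 0.676, Pinehurst 0.365.
The surplus seats go to Rivermont, Oakdale.

Oakdale=9, Rivermont=6, Pinehurst=8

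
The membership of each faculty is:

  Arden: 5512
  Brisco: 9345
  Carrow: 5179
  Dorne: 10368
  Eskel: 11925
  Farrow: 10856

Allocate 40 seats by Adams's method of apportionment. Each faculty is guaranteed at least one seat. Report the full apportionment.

Standard divisor 53185/40 ≈ 1329.625; standard quotas: Arden 4.146, Brisco 7.028, Carrow 3.895, Dorne 7.798, Eskel 8.969, Farrow 8.165.
Rounding up gives 5, 8, 4, 8, 9, 9 = 43 seats, so the divisor must be adjusted.
With modified divisor 1400: modified quotas Arden 3.937, Brisco 6.675, Carrow 3.699, Dorne 7.406, Eskel 8.518, Farrow 7.754.
Rounding up: Arden 4, Brisco 7, Carrow 4, Dorne 8, Eskel 9, Farrow 8 (total 40).

Arden 4; Brisco 7; Carrow 4; Dorne 8; Eskel 9; Farrow 8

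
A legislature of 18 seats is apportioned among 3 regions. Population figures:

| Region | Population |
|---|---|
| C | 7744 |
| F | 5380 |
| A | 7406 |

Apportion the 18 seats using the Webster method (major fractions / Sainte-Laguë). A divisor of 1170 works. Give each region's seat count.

C 7; F 5; A 6

With modified divisor 1170: modified quotas C 6.619, F 4.598, A 6.330.
Rounding to the nearest integer: C 7, F 5, A 6 (total 18).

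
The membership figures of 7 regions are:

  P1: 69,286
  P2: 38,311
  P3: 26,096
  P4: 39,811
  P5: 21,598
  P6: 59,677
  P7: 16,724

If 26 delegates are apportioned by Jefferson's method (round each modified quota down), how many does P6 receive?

6

Standard divisor 271503/26 ≈ 10442.423; standard quotas: P1 6.635, P2 3.669, P3 2.499, P4 3.812, P5 2.068, P6 5.715, P7 1.602.
Rounding down gives 6, 3, 2, 3, 2, 5, 1 = 22 seats, so the divisor must be adjusted.
With modified divisor 9100: modified quotas P1 7.614, P2 4.210, P3 2.868, P4 4.375, P5 2.373, P6 6.558, P7 1.838.
Rounding down: P1 7, P2 4, P3 2, P4 4, P5 2, P6 6, P7 1 (total 26).
P6 receives 6.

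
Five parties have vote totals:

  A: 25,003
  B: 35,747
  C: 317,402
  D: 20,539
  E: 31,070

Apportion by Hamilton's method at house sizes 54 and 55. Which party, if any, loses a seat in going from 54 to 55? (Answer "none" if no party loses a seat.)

At 54 seats: A 3, B 4, C 40, D 3, E 4.
At 55 seats: A 3, B 4, C 41, D 3, E 4.
No party's allocation decreased.

none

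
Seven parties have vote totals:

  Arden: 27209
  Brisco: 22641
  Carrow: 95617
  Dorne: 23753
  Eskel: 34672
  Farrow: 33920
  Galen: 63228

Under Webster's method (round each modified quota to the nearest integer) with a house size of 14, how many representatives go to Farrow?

2

Standard divisor 301040/14 ≈ 21502.857; standard quotas: Arden 1.265, Brisco 1.053, Carrow 4.447, Dorne 1.105, Eskel 1.612, Farrow 1.577, Galen 2.940.
Rounding to the nearest integer gives Arden 1, Brisco 1, Carrow 4, Dorne 1, Eskel 2, Farrow 2, Galen 3 — total 14, matching the house size, so no adjustment is needed.
Farrow receives 2.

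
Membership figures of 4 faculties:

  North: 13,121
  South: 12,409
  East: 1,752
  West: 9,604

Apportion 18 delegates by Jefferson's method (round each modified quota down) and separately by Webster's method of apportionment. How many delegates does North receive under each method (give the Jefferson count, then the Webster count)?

7 and 6

Jefferson: North 7, South 6, East 0, West 5.
Webster: North 6, South 6, East 1, West 5.
North gets 7 under Jefferson and 6 under Webster.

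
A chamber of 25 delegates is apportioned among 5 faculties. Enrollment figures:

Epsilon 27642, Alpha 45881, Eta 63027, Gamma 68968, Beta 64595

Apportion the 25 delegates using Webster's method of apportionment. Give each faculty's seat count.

Epsilon=3, Alpha=4, Eta=6, Gamma=6, Beta=6

Standard divisor 270113/25 ≈ 10804.52; standard quotas: Epsilon 2.558, Alpha 4.246, Eta 5.833, Gamma 6.383, Beta 5.979.
Rounding to the nearest integer gives Epsilon 3, Alpha 4, Eta 6, Gamma 6, Beta 6 — total 25, matching the house size, so no adjustment is needed.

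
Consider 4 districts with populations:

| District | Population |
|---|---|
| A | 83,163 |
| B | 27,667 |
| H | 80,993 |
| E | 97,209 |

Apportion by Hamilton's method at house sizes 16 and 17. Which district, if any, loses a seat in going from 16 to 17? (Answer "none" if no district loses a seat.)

B

At 16 seats: A 5, B 2, H 4, E 5.
At 17 seats: A 5, B 1, H 5, E 6.
B drops from 2 to 1.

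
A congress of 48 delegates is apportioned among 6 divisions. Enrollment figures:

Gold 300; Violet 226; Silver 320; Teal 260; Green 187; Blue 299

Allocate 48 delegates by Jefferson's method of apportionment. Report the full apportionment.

Standard divisor 1592/48 ≈ 33.167; standard quotas: Gold 9.045, Violet 6.814, Silver 9.648, Teal 7.839, Green 5.638, Blue 9.015.
Rounding down gives 9, 6, 9, 7, 5, 9 = 45 seats, so the divisor must be adjusted.
With modified divisor 31.6: modified quotas Gold 9.494, Violet 7.152, Silver 10.127, Teal 8.228, Green 5.918, Blue 9.462.
Rounding down: Gold 9, Violet 7, Silver 10, Teal 8, Green 5, Blue 9 (total 48).

Gold 9; Violet 7; Silver 10; Teal 8; Green 5; Blue 9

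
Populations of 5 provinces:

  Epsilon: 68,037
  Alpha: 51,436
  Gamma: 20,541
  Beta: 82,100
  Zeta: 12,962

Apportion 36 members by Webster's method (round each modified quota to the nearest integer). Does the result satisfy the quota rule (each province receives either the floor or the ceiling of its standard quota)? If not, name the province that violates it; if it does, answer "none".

none

Standard quotas: Epsilon 10.419, Alpha 7.877, Gamma 3.146, Beta 12.573, Zeta 1.985.
Webster allocation: Epsilon 10, Alpha 8, Gamma 3, Beta 13, Zeta 2.
Every allocation lies between the lower and upper quota.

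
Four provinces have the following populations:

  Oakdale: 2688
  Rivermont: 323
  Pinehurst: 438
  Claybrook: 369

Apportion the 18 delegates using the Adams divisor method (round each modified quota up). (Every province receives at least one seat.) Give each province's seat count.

Standard divisor 3818/18 ≈ 212.111; standard quotas: Oakdale 12.673, Rivermont 1.523, Pinehurst 2.065, Claybrook 1.740.
Rounding up gives 13, 2, 3, 2 = 20 seats, so the divisor must be adjusted.
With modified divisor 230: modified quotas Oakdale 11.687, Rivermont 1.404, Pinehurst 1.904, Claybrook 1.604.
Rounding up: Oakdale 12, Rivermont 2, Pinehurst 2, Claybrook 2 (total 18).

Oakdale=12; Rivermont=2; Pinehurst=2; Claybrook=2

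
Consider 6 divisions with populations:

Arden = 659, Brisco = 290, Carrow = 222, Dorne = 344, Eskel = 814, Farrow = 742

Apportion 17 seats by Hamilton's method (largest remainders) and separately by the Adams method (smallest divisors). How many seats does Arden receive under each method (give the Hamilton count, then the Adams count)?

Hamilton: Arden 4, Brisco 2, Carrow 1, Dorne 2, Eskel 4, Farrow 4.
Adams: Arden 3, Brisco 2, Carrow 2, Dorne 2, Eskel 4, Farrow 4.
Arden gets 4 under Hamilton and 3 under Adams.

4 and 3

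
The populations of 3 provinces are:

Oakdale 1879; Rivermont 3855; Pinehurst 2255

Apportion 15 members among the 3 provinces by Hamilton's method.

The standard divisor is 7989/15 ≈ 532.6.
Standard quotas: Oakdale 3.528, Rivermont 7.238, Pinehurst 4.234.
Lower quotas: Oakdale 3, Rivermont 7, Pinehurst 4 (sum 14, leaving 1 seat).
Remainders in descending order: Oakdale 0.528, Rivermont 0.238, Pinehurst 0.234.
The surplus seat goes to Oakdale.

Oakdale 4, Rivermont 7, Pinehurst 4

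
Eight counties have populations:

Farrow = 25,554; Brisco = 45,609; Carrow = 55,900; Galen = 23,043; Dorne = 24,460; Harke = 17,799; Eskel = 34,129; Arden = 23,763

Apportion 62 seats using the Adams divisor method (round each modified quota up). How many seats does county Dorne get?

6

Standard divisor 250257/62 ≈ 4036.403; standard quotas: Farrow 6.331, Brisco 11.299, Carrow 13.849, Galen 5.709, Dorne 6.060, Harke 4.410, Eskel 8.455, Arden 5.887.
Rounding up gives 7, 12, 14, 6, 7, 5, 9, 6 = 66 seats, so the divisor must be adjusted.
With modified divisor 4280: modified quotas Farrow 5.971, Brisco 10.656, Carrow 13.061, Galen 5.384, Dorne 5.715, Harke 4.159, Eskel 7.974, Arden 5.552.
Rounding up: Farrow 6, Brisco 11, Carrow 14, Galen 6, Dorne 6, Harke 5, Eskel 8, Arden 6 (total 62).
Dorne receives 6.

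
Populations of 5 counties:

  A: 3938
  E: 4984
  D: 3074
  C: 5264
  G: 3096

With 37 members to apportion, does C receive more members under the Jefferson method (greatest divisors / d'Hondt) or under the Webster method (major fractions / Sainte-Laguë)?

Jefferson

Jefferson: A 7, E 9, D 5, C 10, G 6.
Webster: A 7, E 9, D 6, C 9, G 6.
C gets 10 under Jefferson and 9 under Webster.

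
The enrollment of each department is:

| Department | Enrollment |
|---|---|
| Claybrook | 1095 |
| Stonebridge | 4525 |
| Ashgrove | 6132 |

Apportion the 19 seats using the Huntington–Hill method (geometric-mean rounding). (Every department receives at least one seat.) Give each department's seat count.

With divisor 626: modified quotas Claybrook 1.749, Stonebridge 7.228, Ashgrove 9.796.
Geometric-mean thresholds: Claybrook √(1·2)=1.414, Stonebridge √(7·8)=7.483, Ashgrove √(9·10)=9.487.
Each quota rounded against its threshold gives Claybrook 2, Stonebridge 7, Ashgrove 10 (total 19).

Claybrook: 2, Stonebridge: 7, Ashgrove: 10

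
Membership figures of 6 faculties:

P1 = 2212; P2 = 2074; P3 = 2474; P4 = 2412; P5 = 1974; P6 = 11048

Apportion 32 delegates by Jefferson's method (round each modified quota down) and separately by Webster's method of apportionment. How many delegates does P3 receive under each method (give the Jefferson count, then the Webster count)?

3 and 4

Jefferson: P1 3, P2 3, P3 3, P4 3, P5 3, P6 17.
Webster: P1 3, P2 3, P3 4, P4 3, P5 3, P6 16.
P3 gets 3 under Jefferson and 4 under Webster.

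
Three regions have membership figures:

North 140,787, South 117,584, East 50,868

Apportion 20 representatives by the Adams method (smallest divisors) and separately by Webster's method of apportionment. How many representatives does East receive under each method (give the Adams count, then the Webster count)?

Adams: North 9, South 7, East 4.
Webster: North 9, South 8, East 3.
East gets 4 under Adams and 3 under Webster.

4 and 3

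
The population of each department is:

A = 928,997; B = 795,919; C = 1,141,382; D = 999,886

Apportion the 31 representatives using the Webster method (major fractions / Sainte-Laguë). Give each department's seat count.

Standard divisor 3866184/31 ≈ 124715.613; standard quotas: A 7.449, B 6.382, C 9.152, D 8.017.
Rounding to the nearest integer gives 7, 6, 9, 8 = 30 seats, so the divisor must be adjusted.
With modified divisor 123200: modified quotas A 7.541, B 6.460, C 9.264, D 8.116.
Rounding to the nearest integer: A 8, B 6, C 9, D 8 (total 31).

A: 8, B: 6, C: 9, D: 8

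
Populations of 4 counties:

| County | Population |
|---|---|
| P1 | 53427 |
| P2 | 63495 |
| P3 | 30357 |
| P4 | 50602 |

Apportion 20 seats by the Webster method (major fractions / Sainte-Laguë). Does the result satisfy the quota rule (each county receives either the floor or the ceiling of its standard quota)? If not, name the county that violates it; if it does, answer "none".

none

Standard quotas: P1 5.400, P2 6.417, P3 3.068, P4 5.114.
Webster allocation: P1 5, P2 7, P3 3, P4 5.
Every allocation lies between the lower and upper quota.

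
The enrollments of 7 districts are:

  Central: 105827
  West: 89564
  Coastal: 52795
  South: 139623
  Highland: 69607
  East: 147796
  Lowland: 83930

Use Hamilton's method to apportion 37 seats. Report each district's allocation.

Standard divisor: 689142 ÷ 37 ≈ 18625.459.
Standard quotas: Central 5.6818, West 4.8087, Coastal 2.8346, South 7.4964, Highland 3.7372, East 7.9352, Lowland 4.5062.
Lower quotas: Central 5, West 4, Coastal 2, South 7, Highland 3, East 7, Lowland 4 (sum 32, leaving 5 seats).
Remainders in descending order: East 0.9352, Coastal 0.8346, West 0.8087, Highland 0.7372, Central 0.6818, Lowland 0.5062, South 0.4964.
Largest remainders: East, Coastal, West, Highland, Central receive the extra seats.

Central 6; West 5; Coastal 3; South 7; Highland 4; East 8; Lowland 4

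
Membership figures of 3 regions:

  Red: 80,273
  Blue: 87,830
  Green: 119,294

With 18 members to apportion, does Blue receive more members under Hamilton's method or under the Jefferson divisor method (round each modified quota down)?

Hamilton: Red 5, Blue 6, Green 7.
Jefferson: Red 5, Blue 5, Green 8.
Blue gets 6 under Hamilton and 5 under Jefferson.

Hamilton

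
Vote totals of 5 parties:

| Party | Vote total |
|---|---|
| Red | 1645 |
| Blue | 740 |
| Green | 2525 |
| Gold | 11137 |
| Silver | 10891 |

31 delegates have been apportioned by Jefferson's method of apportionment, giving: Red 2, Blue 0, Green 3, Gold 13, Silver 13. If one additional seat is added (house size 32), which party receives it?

Priority for the next seat is population ÷ (current seats + 1).
Priorities: Red 548.333, Blue 740.000, Green 631.250, Gold 795.500, Silver 777.929.
Highest priority: Gold.

Gold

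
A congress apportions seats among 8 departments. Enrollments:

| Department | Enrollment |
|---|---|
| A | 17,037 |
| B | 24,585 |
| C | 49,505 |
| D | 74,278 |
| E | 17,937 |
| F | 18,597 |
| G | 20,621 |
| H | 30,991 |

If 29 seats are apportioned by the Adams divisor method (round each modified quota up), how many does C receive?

5

Standard divisor 253551/29 ≈ 8743.138; standard quotas: A 1.949, B 2.812, C 5.662, D 8.496, E 2.052, F 2.127, G 2.359, H 3.545.
Rounding up gives 2, 3, 6, 9, 3, 3, 3, 4 = 33 seats, so the divisor must be adjusted.
With modified divisor 10100: modified quotas A 1.687, B 2.434, C 4.901, D 7.354, E 1.776, F 1.841, G 2.042, H 3.068.
Rounding up: A 2, B 3, C 5, D 8, E 2, F 2, G 3, H 4 (total 29).
C receives 5.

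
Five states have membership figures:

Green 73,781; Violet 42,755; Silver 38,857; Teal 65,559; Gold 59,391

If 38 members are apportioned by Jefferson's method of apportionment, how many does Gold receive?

Standard divisor 280343/38 ≈ 7377.447; standard quotas: Green 10.001, Violet 5.795, Silver 5.267, Teal 8.886, Gold 8.050.
Rounding down gives 10, 5, 5, 8, 8 = 36 seats, so the divisor must be adjusted.
With modified divisor 6900: modified quotas Green 10.693, Violet 6.196, Silver 5.631, Teal 9.501, Gold 8.607.
Rounding down: Green 10, Violet 6, Silver 5, Teal 9, Gold 8 (total 38).
Gold receives 8.

8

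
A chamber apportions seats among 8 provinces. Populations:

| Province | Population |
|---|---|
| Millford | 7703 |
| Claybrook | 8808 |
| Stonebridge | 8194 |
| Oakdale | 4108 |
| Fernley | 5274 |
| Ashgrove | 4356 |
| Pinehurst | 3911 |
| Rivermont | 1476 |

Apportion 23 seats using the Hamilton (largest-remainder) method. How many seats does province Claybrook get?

The standard divisor is 43830/23 ≈ 1905.652.
Standard quotas: Millford 4.0422, Claybrook 4.6220, Stonebridge 4.2998, Oakdale 2.1557, Fernley 2.7676, Ashgrove 2.2858, Pinehurst 2.0523, Rivermont 0.7745.
Lower quotas: Millford 4, Claybrook 4, Stonebridge 4, Oakdale 2, Fernley 2, Ashgrove 2, Pinehurst 2, Rivermont 0 (sum 20, leaving 3 seats).
Remainders in descending order: Rivermont 0.7745, Fernley 0.7676, Claybrook 0.6220, Stonebridge 0.2998, Ashgrove 0.2858, Oakdale 0.1557, Pinehurst 0.0523, Millford 0.0422.
Largest remainders: Rivermont, Fernley, Claybrook receive the extra seats.
Claybrook receives 5.

5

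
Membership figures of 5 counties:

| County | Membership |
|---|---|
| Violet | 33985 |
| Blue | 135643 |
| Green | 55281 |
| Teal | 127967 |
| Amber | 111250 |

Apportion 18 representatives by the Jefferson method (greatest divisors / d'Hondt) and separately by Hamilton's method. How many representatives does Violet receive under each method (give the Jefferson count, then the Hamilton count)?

1 and 2

Jefferson: Violet 1, Blue 6, Green 2, Teal 5, Amber 4.
Hamilton: Violet 2, Blue 5, Green 2, Teal 5, Amber 4.
Violet gets 1 under Jefferson and 2 under Hamilton.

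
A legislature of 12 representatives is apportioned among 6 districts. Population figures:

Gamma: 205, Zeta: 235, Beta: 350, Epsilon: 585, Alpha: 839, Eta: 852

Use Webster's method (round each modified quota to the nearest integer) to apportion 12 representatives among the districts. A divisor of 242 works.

Gamma=1, Zeta=1, Beta=1, Epsilon=2, Alpha=3, Eta=4

With modified divisor 242: modified quotas Gamma 0.847, Zeta 0.971, Beta 1.446, Epsilon 2.417, Alpha 3.467, Eta 3.521.
Rounding to the nearest integer: Gamma 1, Zeta 1, Beta 1, Epsilon 2, Alpha 3, Eta 4 (total 12).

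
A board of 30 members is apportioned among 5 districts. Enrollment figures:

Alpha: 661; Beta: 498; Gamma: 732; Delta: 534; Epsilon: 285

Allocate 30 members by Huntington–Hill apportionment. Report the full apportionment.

With divisor 90: modified quotas Alpha 7.344, Beta 5.533, Gamma 8.133, Delta 5.933, Epsilon 3.167.
Geometric-mean thresholds: Alpha √(7·8)=7.483, Beta √(5·6)=5.477, Gamma √(8·9)=8.485, Delta √(5·6)=5.477, Epsilon √(3·4)=3.464.
Each quota rounded against its threshold gives Alpha 7, Beta 6, Gamma 8, Delta 6, Epsilon 3 (total 30).

Alpha 7, Beta 6, Gamma 8, Delta 6, Epsilon 3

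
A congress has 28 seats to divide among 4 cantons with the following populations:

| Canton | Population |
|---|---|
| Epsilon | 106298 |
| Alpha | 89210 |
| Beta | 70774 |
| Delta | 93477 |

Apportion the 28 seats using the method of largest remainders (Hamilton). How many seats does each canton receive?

Epsilon 8, Alpha 7, Beta 6, Delta 7

Standard divisor: 359759 ÷ 28 ≈ 12848.536.
Standard quotas: Epsilon 8.2732, Alpha 6.9432, Beta 5.5083, Delta 7.2753.
Lower quotas: Epsilon 8, Alpha 6, Beta 5, Delta 7 (sum 26, leaving 2 seats).
Remainders in descending order: Alpha 0.9432, Beta 0.5083, Delta 0.2753, Epsilon 0.2732.
Largest remainders: Alpha, Beta receive the extra seats.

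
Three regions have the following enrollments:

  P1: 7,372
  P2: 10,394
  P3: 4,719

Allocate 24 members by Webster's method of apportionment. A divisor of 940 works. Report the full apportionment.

P1=8, P2=11, P3=5

With modified divisor 940: modified quotas P1 7.843, P2 11.057, P3 5.020.
Rounding to the nearest integer: P1 8, P2 11, P3 5 (total 24).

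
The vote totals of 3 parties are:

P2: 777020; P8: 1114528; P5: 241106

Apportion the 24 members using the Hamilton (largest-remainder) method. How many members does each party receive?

P2 9, P8 12, P5 3

Standard divisor: 2132654 ÷ 24 ≈ 88860.583.
Standard quotas: P2 8.7443, P8 12.5424, P5 2.7133.
Lower quotas: P2 8, P8 12, P5 2 (sum 22, leaving 2 seats).
Remainders in descending order: P2 0.7443, P5 0.7133, P8 0.5424.
The surplus seats go to P2, P5.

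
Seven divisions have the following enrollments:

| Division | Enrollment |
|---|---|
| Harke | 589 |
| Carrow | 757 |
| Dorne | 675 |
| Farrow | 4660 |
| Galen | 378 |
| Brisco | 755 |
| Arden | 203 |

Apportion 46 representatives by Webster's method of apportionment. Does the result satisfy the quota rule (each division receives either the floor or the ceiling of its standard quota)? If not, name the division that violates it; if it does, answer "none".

Farrow

Standard quotas: Harke 3.380, Carrow 4.344, Dorne 3.873, Farrow 26.738, Galen 2.169, Brisco 4.332, Arden 1.165.
Webster allocation: Harke 3, Carrow 4, Dorne 4, Farrow 28, Galen 2, Brisco 4, Arden 1.
Farrow has quota 26.738 (lower 26, upper 27) but receives 28 — outside the quota interval.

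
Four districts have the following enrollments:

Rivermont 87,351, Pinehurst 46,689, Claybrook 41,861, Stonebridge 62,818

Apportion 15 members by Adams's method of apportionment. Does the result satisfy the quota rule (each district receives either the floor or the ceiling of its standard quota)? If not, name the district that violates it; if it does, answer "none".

none

Standard quotas: Rivermont 5.489, Pinehurst 2.934, Claybrook 2.630, Stonebridge 3.947.
Adams allocation: Rivermont 5, Pinehurst 3, Claybrook 3, Stonebridge 4.
Every allocation lies between the lower and upper quota.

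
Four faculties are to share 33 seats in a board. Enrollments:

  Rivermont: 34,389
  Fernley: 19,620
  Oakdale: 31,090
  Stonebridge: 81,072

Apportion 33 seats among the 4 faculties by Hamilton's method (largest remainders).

Rivermont: 7, Fernley: 4, Oakdale: 6, Stonebridge: 16

The standard divisor is 166171/33 ≈ 5035.485.
Standard quotas: Rivermont 6.8293, Fernley 3.8963, Oakdale 6.1742, Stonebridge 16.1001.
Lower quotas: Rivermont 6, Fernley 3, Oakdale 6, Stonebridge 16 (sum 31, leaving 2 seats).
Remainders in descending order: Fernley 0.8963, Rivermont 0.8293, Oakdale 0.1742, Stonebridge 0.1001.
The surplus seats go to Fernley, Rivermont.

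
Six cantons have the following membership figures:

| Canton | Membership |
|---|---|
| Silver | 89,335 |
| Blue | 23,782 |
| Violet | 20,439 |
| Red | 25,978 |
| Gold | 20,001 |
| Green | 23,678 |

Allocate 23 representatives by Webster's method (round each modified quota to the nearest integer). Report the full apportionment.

Standard divisor 203213/23 ≈ 8835.348; standard quotas: Silver 10.111, Blue 2.692, Violet 2.313, Red 2.940, Gold 2.264, Green 2.680.
Rounding to the nearest integer gives Silver 10, Blue 3, Violet 2, Red 3, Gold 2, Green 3 — total 23, matching the house size, so no adjustment is needed.

Silver 10, Blue 3, Violet 2, Red 3, Gold 2, Green 3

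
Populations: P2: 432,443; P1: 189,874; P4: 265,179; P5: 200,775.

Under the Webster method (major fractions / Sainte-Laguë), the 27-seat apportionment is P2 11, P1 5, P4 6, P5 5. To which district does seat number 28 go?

P4

Priority for the next seat is population ÷ (current seats + 0.5).
Priorities: P2 37603.739, P1 34522.545, P4 40796.769, P5 36504.545.
Highest priority: P4.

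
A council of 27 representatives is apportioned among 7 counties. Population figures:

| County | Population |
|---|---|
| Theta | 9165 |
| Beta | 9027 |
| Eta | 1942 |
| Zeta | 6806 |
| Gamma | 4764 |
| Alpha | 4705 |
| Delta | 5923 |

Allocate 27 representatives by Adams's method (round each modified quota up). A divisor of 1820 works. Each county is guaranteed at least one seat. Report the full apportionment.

Theta=6, Beta=5, Eta=2, Zeta=4, Gamma=3, Alpha=3, Delta=4

With modified divisor 1820: modified quotas Theta 5.036, Beta 4.960, Eta 1.067, Zeta 3.740, Gamma 2.618, Alpha 2.585, Delta 3.254.
Rounding up: Theta 6, Beta 5, Eta 2, Zeta 4, Gamma 3, Alpha 3, Delta 4 (total 27).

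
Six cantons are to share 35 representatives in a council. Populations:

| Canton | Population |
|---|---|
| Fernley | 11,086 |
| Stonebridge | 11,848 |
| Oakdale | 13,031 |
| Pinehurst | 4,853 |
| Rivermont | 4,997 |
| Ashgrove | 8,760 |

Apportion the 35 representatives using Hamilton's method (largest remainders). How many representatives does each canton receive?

Fernley 7; Stonebridge 8; Oakdale 8; Pinehurst 3; Rivermont 3; Ashgrove 6

Total 54575; standard divisor 54575/35 ≈ 1559.286.
Standard quotas: Fernley 7.1097, Stonebridge 7.5984, Oakdale 8.3570, Pinehurst 3.1123, Rivermont 3.2047, Ashgrove 5.6180.
Lower quotas: Fernley 7, Stonebridge 7, Oakdale 8, Pinehurst 3, Rivermont 3, Ashgrove 5 (sum 33, leaving 2 seats).
Remainders in descending order: Ashgrove 0.6180, Stonebridge 0.5984, Oakdale 0.3570, Rivermont 0.2047, Pinehurst 0.1123, Fernley 0.1097.
The surplus seats go to Ashgrove, Stonebridge.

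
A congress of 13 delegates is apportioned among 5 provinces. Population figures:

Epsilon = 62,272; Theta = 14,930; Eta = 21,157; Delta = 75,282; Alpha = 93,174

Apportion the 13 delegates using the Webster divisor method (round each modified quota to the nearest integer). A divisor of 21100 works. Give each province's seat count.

Epsilon: 3, Theta: 1, Eta: 1, Delta: 4, Alpha: 4

With modified divisor 21100: modified quotas Epsilon 2.951, Theta 0.708, Eta 1.003, Delta 3.568, Alpha 4.416.
Rounding to the nearest integer: Epsilon 3, Theta 1, Eta 1, Delta 4, Alpha 4 (total 13).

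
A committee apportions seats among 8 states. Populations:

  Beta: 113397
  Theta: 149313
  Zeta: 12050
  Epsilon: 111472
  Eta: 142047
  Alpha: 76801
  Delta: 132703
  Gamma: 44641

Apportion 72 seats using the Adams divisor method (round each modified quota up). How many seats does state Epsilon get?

Standard divisor 782424/72 ≈ 10867; standard quotas: Beta 10.435, Theta 13.740, Zeta 1.109, Epsilon 10.258, Eta 13.071, Alpha 7.067, Delta 12.212, Gamma 4.108.
Rounding up gives 11, 14, 2, 11, 14, 8, 13, 5 = 78 seats, so the divisor must be adjusted.
With modified divisor 11400: modified quotas Beta 9.947, Theta 13.098, Zeta 1.057, Epsilon 9.778, Eta 12.460, Alpha 6.737, Delta 11.641, Gamma 3.916.
Rounding up: Beta 10, Theta 14, Zeta 2, Epsilon 10, Eta 13, Alpha 7, Delta 12, Gamma 4 (total 72).
Epsilon receives 10.

10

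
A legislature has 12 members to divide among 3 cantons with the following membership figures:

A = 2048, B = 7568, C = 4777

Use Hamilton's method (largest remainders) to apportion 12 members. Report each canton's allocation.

A: 2; B: 6; C: 4

Standard divisor: 14393 ÷ 12 ≈ 1199.417.
Standard quotas: A 1.7075, B 6.3097, C 3.9828.
Lower quotas: A 1, B 6, C 3 (sum 10, leaving 2 seats).
Remainders in descending order: C 0.9828, A 0.7075, B 0.3097.
Largest remainders: C, A receive the extra seats.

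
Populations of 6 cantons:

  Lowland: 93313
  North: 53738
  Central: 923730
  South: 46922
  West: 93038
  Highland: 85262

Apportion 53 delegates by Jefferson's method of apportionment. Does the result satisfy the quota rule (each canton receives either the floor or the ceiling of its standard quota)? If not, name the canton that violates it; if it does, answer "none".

Standard quotas: Lowland 3.816, North 2.198, Central 37.776, South 1.919, West 3.805, Highland 3.487.
Jefferson allocation: Lowland 4, North 2, Central 39, South 2, West 3, Highland 3.
Central has quota 37.776 (lower 37, upper 38) but receives 39 — outside the quota interval.

Central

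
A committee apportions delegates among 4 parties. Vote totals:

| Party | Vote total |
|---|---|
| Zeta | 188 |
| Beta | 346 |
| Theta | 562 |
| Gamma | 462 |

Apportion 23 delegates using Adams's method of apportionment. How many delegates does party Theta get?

8

Standard divisor 1558/23 ≈ 67.739; standard quotas: Zeta 2.775, Beta 5.108, Theta 8.297, Gamma 6.820.
Rounding up gives 3, 6, 9, 7 = 25 seats, so the divisor must be adjusted.
With modified divisor 74: modified quotas Zeta 2.541, Beta 4.676, Theta 7.595, Gamma 6.243.
Rounding up: Zeta 3, Beta 5, Theta 8, Gamma 7 (total 23).
Theta receives 8.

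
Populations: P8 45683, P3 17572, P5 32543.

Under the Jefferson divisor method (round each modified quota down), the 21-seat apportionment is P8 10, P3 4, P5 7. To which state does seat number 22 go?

Priority for the next seat is population ÷ (current seats + 1).
Priorities: P8 4153.000, P3 3514.400, P5 4067.875.
Highest priority: P8.

P8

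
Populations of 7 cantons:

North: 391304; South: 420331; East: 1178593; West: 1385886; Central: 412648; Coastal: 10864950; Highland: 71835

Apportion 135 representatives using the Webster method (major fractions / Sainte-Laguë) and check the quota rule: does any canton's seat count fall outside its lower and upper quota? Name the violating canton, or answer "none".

Coastal

Standard quotas: North 3.587, South 3.853, East 10.805, West 12.705, Central 3.783, Coastal 99.607, Highland 0.659.
Webster allocation: North 4, South 4, East 11, West 13, Central 4, Coastal 98, Highland 1.
Coastal has quota 99.607 (lower 99, upper 100) but receives 98 — outside the quota interval.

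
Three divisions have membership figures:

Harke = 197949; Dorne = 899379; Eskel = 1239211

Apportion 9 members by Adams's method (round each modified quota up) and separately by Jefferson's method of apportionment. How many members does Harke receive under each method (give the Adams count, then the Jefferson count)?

1 and 0

Adams: Harke 1, Dorne 3, Eskel 5.
Jefferson: Harke 0, Dorne 4, Eskel 5.
Harke gets 1 under Adams and 0 under Jefferson.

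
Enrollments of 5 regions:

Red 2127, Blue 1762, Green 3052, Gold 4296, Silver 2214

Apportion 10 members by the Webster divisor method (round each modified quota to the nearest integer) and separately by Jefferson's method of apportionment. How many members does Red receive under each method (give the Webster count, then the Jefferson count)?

2 and 1

Webster: Red 2, Blue 1, Green 2, Gold 3, Silver 2.
Jefferson: Red 1, Blue 1, Green 2, Gold 4, Silver 2.
Red gets 2 under Webster and 1 under Jefferson.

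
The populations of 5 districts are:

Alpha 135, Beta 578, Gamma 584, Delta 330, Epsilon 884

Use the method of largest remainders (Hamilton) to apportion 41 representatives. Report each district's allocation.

Standard divisor: 2511 ÷ 41 ≈ 61.244.
Standard quotas: Alpha 2.204, Beta 9.438, Gamma 9.536, Delta 5.388, Epsilon 14.434.
Lower quotas: Alpha 2, Beta 9, Gamma 9, Delta 5, Epsilon 14 (sum 39, leaving 2 seats).
Remainders in descending order: Gamma 0.536, Beta 0.438, Epsilon 0.434, Delta 0.388, Alpha 0.204.
Largest remainders: Gamma, Beta receive the extra seats.

Alpha=2; Beta=10; Gamma=10; Delta=5; Epsilon=14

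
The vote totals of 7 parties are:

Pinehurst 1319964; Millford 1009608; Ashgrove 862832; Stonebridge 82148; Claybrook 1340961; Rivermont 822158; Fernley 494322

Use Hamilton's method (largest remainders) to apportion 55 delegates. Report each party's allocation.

Pinehurst 12; Millford 9; Ashgrove 8; Stonebridge 1; Claybrook 12; Rivermont 8; Fernley 5

The standard divisor is 5931993/55 ≈ 107854.418.
Standard quotas: Pinehurst 12.2384, Millford 9.3608, Ashgrove 8.0000, Stonebridge 0.7617, Claybrook 12.4331, Rivermont 7.6228, Fernley 4.5832.
Lower quotas: Pinehurst 12, Millford 9, Ashgrove 7, Stonebridge 0, Claybrook 12, Rivermont 7, Fernley 4 (sum 51, leaving 4 seats).
Remainders in descending order: Ashgrove 1.0000, Stonebridge 0.7617, Rivermont 0.6228, Fernley 0.5832, Claybrook 0.4331, Millford 0.3608, Pinehurst 0.2384.
Largest remainders: Ashgrove, Stonebridge, Rivermont, Fernley receive the extra seats.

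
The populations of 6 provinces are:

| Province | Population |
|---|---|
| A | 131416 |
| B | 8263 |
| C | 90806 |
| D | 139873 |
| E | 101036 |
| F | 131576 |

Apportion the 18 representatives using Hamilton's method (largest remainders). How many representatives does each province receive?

Standard divisor: 602970 ÷ 18 ≈ 33498.333.
Standard quotas: A 3.9231, B 0.2467, C 2.7108, D 4.1755, E 3.0162, F 3.9278.
Lower quotas: A 3, B 0, C 2, D 4, E 3, F 3 (sum 15, leaving 3 seats).
Remainders in descending order: F 0.9278, A 0.9231, C 0.7108, B 0.2467, D 0.1755, E 0.0162.
The surplus seats go to F, A, C.

A=4, B=0, C=3, D=4, E=3, F=4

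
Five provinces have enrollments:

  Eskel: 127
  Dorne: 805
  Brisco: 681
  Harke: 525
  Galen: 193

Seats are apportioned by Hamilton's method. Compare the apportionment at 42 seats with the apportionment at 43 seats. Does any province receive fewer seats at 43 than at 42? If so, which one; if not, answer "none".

Galen

At 42 seats: Eskel 2, Dorne 15, Brisco 12, Harke 9, Galen 4.
At 43 seats: Eskel 2, Dorne 15, Brisco 13, Harke 10, Galen 3.
Galen drops from 4 to 3.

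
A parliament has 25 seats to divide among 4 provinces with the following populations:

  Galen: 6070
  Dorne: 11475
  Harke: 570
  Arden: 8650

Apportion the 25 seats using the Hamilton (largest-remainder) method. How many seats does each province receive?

Total 26765; standard divisor 26765/25 ≈ 1070.6.
Standard quotas: Galen 5.6697, Dorne 10.7183, Harke 0.5324, Arden 8.0796.
Lower quotas: Galen 5, Dorne 10, Harke 0, Arden 8 (sum 23, leaving 2 seats).
Remainders in descending order: Dorne 0.7183, Galen 0.6697, Harke 0.5324, Arden 0.0796.
The surplus seats go to Dorne, Galen.

Galen 6; Dorne 11; Harke 0; Arden 8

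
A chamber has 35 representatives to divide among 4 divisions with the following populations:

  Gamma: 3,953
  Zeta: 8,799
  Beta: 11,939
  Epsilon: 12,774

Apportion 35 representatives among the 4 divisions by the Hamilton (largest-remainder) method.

Gamma 4; Zeta 8; Beta 11; Epsilon 12

Total 37465; standard divisor 37465/35 ≈ 1070.429.
Standard quotas: Gamma 3.6929, Zeta 8.2201, Beta 11.1535, Epsilon 11.9335.
Lower quotas: Gamma 3, Zeta 8, Beta 11, Epsilon 11 (sum 33, leaving 2 seats).
Remainders in descending order: Epsilon 0.9335, Gamma 0.6929, Zeta 0.2201, Beta 0.1535.
The surplus seats go to Epsilon, Gamma.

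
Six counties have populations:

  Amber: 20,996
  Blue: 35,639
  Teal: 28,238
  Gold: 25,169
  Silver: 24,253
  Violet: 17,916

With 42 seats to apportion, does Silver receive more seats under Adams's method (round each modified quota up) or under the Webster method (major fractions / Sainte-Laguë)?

Adams

Adams: Amber 6, Blue 9, Teal 8, Gold 7, Silver 7, Violet 5.
Webster: Amber 6, Blue 10, Teal 8, Gold 7, Silver 6, Violet 5.
Silver gets 7 under Adams and 6 under Webster.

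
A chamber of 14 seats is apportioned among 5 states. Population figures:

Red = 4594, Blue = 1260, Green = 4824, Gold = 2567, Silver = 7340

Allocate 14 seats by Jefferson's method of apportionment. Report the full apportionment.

Standard divisor 20585/14 ≈ 1470.357; standard quotas: Red 3.124, Blue 0.857, Green 3.281, Gold 1.746, Silver 4.992.
Rounding down gives 3, 0, 3, 1, 4 = 11 seats, so the divisor must be adjusted.
With modified divisor 1234.33: modified quotas Red 3.722, Blue 1.021, Green 3.908, Gold 2.080, Silver 5.947.
Rounding down: Red 3, Blue 1, Green 3, Gold 2, Silver 5 (total 14).

Red: 3, Blue: 1, Green: 3, Gold: 2, Silver: 5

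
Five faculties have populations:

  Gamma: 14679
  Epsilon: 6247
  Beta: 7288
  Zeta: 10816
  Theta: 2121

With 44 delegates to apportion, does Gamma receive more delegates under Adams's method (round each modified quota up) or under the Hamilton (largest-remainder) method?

Hamilton

Adams: Gamma 15, Epsilon 7, Beta 8, Zeta 11, Theta 3.
Hamilton: Gamma 16, Epsilon 7, Beta 8, Zeta 11, Theta 2.
Gamma gets 15 under Adams and 16 under Hamilton.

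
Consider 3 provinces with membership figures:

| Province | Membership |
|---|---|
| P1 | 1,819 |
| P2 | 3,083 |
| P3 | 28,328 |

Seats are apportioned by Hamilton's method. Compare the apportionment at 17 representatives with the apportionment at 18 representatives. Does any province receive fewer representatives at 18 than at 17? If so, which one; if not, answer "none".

none

At 17 seats: P1 1, P2 2, P3 14.
At 18 seats: P1 1, P2 2, P3 15.
No province's allocation decreased.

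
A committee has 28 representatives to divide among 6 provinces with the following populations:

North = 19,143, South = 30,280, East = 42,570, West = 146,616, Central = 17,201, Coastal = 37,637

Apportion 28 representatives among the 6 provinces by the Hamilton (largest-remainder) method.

North=2, South=3, East=4, West=14, Central=2, Coastal=3

The standard divisor is 293447/28 ≈ 10480.25.
Standard quotas: North 1.8266, South 2.8892, East 4.0619, West 13.9897, Central 1.6413, Coastal 3.5912.
Lower quotas: North 1, South 2, East 4, West 13, Central 1, Coastal 3 (sum 24, leaving 4 seats).
Remainders in descending order: West 0.9897, South 0.8892, North 0.8266, Central 0.6413, Coastal 0.5912, East 0.0619.
Largest remainders: West, South, North, Central receive the extra seats.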